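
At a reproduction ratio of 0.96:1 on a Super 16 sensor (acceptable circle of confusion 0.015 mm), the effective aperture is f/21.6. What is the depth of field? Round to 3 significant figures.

0.703 mm

At magnification m, DoF ≈ 2·N_eff·c/m² = 2 × 21.6 × 0.015 / 0.96² = 0.648 / 0.9216 ≈ 0.703 mm.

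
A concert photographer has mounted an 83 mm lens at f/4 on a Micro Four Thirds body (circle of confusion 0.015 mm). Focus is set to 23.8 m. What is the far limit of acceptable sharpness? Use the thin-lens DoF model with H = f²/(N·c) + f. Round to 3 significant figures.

Hyperfocal distance H = f²/(N·c) + f = 83²/(4 × 0.015) + 83 = 6889/0.06 + 83 ≈ 114899.7 mm ≈ 114.9 m.
Far limit Df = s·(H − f)/(H − s) = 23800 × (114899.7 − 83) / (114899.7 − 23800) = 23800 × 114816.7 / 91099.7 ≈ 29996 mm ≈ 30.0 m.

30.0 m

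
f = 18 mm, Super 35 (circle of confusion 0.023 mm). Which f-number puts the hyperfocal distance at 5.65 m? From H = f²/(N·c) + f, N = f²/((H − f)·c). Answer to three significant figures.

Rearrange H = f²/(N·c) + f for N: N = f² / ((H − f)·c).
N = 18² / ((5650 − 18) × 0.023) = 324 / 129.5 ≈ 2.50.

f/2.50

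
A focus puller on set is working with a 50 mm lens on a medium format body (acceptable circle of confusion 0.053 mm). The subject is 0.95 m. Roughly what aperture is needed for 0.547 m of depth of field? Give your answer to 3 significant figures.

f/14

Write h = H − f = f²/(N·c). The thin-lens limits are Dn = s·h/(h + (s−f)) and Df = s·h/(h − (s−f)), so DoF = Df − Dn = 2·s·(s−f)·h / (h² − (s−f)²).
That is a quadratic in h: DoF·h² − 2·s·(s−f)·h − DoF·(s−f)² = 0 ⇒ h = (s−f)·(s + √(s² + DoF²)) / DoF = 900 × (950 + √(950² + 547²)) / 547 = 900 × (950 + 1096.22) / 547 ≈ 3366.7 mm.
Then N = f²/(c·h) = 50² / (0.053 × 3366.7) = 2500 / 178.44 ≈ 14.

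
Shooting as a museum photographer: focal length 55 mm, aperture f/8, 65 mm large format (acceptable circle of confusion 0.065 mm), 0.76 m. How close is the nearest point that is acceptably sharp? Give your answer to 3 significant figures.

Hyperfocal distance H = f²/(N·c) + f = 55²/(8 × 0.065) + 55 = 3025/0.52 + 55 ≈ 5872.3 mm ≈ 5.872 m.
Near limit Dn = s·(H − f)/(H + s − 2f) = 760 × (5872.3 − 55) / (5872.3 + 760 − 2 × 55) = 760 × 5817.3 / 6522.3 ≈ 677.85 mm ≈ 0.678 m.

0.678 m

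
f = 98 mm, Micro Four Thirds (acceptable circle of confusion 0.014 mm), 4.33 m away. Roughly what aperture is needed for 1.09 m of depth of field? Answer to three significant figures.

Write h = H − f = f²/(N·c). The thin-lens limits are Dn = s·h/(h + (s−f)) and Df = s·h/(h − (s−f)), so DoF = Df − Dn = 2·s·(s−f)·h / (h² − (s−f)²).
That is a quadratic in h: DoF·h² − 2·s·(s−f)·h − DoF·(s−f)² = 0 ⇒ h = (s−f)·(s + √(s² + DoF²)) / DoF = 4232 × (4330 + √(4330² + 1090²)) / 1090 = 4232 × (4330 + 4465.09) / 1090 ≈ 34148 mm.
Then N = f²/(c·h) = 98² / (0.014 × 34148) = 9604 / 478.07 ≈ 20.1.

f/20.1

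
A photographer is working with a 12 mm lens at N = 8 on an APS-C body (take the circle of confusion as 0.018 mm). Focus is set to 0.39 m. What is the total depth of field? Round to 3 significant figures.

344 mm

Hyperfocal distance H = f²/(N·c) + f = 12²/(8 × 0.018) + 12 = 144/0.144 + 12 ≈ 1012.0 mm ≈ 1.012 m.
Near limit Dn = s·(H − f)/(H + s − 2f) = 390 × (1012.0 − 12) / (1012.0 + 390 − 2 × 12) = 390 × 1000.0 / 1378.0 ≈ 283.02 mm.
Far limit Df = s·(H − f)/(H − s) = 390 × (1012.0 − 12) / (1012.0 − 390) = 390 × 1000.0 / 622.0 ≈ 627.01 mm.
Depth of field = Df − Dn = 627.01 − 283.02 ≈ 343.99 mm.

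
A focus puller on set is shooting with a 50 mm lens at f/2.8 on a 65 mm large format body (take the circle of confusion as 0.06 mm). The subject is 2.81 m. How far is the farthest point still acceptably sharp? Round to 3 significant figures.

3.45 m

Hyperfocal distance H = f²/(N·c) + f = 50²/(2.8 × 0.06) + 50 = 2500/0.168 + 50 ≈ 14931.0 mm ≈ 14.93 m.
Far limit Df = s·(H − f)/(H − s) = 2810 × (14931.0 − 50) / (14931.0 − 2810) = 2810 × 14881.0 / 12121.0 ≈ 3449.9 mm ≈ 3.45 m.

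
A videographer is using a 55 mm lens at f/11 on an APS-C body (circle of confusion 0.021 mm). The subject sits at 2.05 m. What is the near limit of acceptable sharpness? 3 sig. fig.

1.78 m

Hyperfocal distance H = f²/(N·c) + f = 55²/(11 × 0.021) + 55 = 3025/0.231 + 55 ≈ 13150.2 mm ≈ 13.15 m.
Near limit Dn = s·(H − f)/(H + s − 2f) = 2050 × (13150.2 − 55) / (13150.2 + 2050 − 2 × 55) = 2050 × 13095.2 / 15090.2 ≈ 1779.0 mm ≈ 1.78 m.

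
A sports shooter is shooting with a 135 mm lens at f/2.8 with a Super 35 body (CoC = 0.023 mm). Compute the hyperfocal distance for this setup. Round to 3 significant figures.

283 m

Hyperfocal distance H = f²/(N·c) + f = 135²/(2.8 × 0.023) + 135 = 18225/0.0644 + 135 ≈ 283131.9 mm ≈ 283 m.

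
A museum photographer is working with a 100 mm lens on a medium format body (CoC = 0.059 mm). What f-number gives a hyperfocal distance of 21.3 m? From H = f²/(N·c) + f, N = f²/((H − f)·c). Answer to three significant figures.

Rearrange H = f²/(N·c) + f for N: N = f² / ((H − f)·c).
N = 100² / ((21300 − 100) × 0.059) = 10000 / 1251 ≈ 7.99.

f/7.99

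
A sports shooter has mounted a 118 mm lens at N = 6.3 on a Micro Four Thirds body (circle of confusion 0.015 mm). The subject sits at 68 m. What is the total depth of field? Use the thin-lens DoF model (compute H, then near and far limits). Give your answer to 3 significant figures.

Hyperfocal distance H = f²/(N·c) + f = 118²/(6.3 × 0.015) + 118 = 13924/0.0945 + 118 ≈ 147461.9 mm ≈ 147.5 m.
Near limit Dn = s·(H − f)/(H + s − 2f) = 68000 × (147461.9 − 118) / (147461.9 + 68000 − 2 × 118) = 68000 × 147343.9 / 215225.9 ≈ 46553 mm.
Far limit Df = s·(H − f)/(H − s) = 68000 × (147461.9 − 118) / (147461.9 − 68000) = 68000 × 147343.9 / 79461.9 ≈ 126090 mm.
Depth of field = Df − Dn = 126090 − 46553 ≈ 79537 mm ≈ 79.5 m.

79.5 m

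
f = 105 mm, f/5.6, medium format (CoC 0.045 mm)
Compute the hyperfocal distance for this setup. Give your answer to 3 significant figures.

43.9 m

Hyperfocal distance H = f²/(N·c) + f = 105²/(5.6 × 0.045) + 105 = 11025/0.252 + 105 ≈ 43855.0 mm ≈ 43.9 m.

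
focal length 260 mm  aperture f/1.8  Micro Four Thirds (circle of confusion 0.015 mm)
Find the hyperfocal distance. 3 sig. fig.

Hyperfocal distance H = f²/(N·c) + f = 260²/(1.8 × 0.015) + 260 = 67600/0.027 + 260 ≈ 2503963.7 mm ≈ 2500 m.

2500 m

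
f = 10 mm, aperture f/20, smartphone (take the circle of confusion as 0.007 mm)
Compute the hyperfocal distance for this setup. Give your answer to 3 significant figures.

Hyperfocal distance H = f²/(N·c) + f = 10²/(20 × 0.007) + 10 = 100/0.14 + 10 ≈ 724.3 mm ≈ 0.724 m.

0.724 m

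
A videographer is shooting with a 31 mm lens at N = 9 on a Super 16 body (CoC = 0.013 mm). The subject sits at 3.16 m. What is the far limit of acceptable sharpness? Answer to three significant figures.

Hyperfocal distance H = f²/(N·c) + f = 31²/(9 × 0.013) + 31 = 961/0.117 + 31 ≈ 8244.7 mm ≈ 8.245 m.
Far limit Df = s·(H − f)/(H − s) = 3160 × (8244.7 − 31) / (8244.7 − 3160) = 3160 × 8213.7 / 5084.7 ≈ 5104.6 mm ≈ 5.10 m.

5.10 m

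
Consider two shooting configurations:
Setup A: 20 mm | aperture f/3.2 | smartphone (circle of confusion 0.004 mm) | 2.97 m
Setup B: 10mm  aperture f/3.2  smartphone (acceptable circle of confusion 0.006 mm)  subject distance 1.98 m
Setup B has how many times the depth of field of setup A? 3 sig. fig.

Setup A: H = 20²/(3.2×0.004) + 20 ≈ 31270.0 mm; DoF = Df − Dn = 3279.59 − 2713.82 ≈ 565.77 mm.
Setup B: H = 10²/(3.2×0.006) + 10 ≈ 5218.3 mm; DoF = Df − Dn = 3184.5 − 1436.6 ≈ 1747.9 mm.
Ratio = 1747.9 / 565.77 ≈ 3.09.

3.09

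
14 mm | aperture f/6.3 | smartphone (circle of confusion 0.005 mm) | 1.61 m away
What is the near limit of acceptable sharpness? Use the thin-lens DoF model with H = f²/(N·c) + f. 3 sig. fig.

1.28 m

Hyperfocal distance H = f²/(N·c) + f = 14²/(6.3 × 0.005) + 14 = 196/0.0315 + 14 ≈ 6236.2 mm ≈ 6.236 m.
Near limit Dn = s·(H − f)/(H + s − 2f) = 1610 × (6236.2 − 14) / (6236.2 + 1610 − 2 × 14) = 1610 × 6222.2 / 7818.2 ≈ 1281.3 mm ≈ 1.28 m.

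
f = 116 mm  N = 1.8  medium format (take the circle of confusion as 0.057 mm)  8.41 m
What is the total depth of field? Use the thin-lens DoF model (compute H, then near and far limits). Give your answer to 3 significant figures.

Hyperfocal distance H = f²/(N·c) + f = 116²/(1.8 × 0.057) + 116 = 13456/0.1026 + 116 ≈ 131266.1 mm ≈ 131.3 m.
Near limit Dn = s·(H − f)/(H + s − 2f) = 8410 × (131266.1 − 116) / (131266.1 + 8410 − 2 × 116) = 8410 × 131150.1 / 139444.1 ≈ 7909.8 mm.
Far limit Df = s·(H − f)/(H − s) = 8410 × (131266.1 − 116) / (131266.1 − 8410) = 8410 × 131150.1 / 122856.1 ≈ 8977.8 mm.
Depth of field = Df − Dn = 8977.8 − 7909.8 ≈ 1068.0 mm ≈ 1.07 m.

1.07 m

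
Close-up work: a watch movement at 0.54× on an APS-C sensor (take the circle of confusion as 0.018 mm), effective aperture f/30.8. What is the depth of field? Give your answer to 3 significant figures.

3.80 mm

At magnification m, DoF ≈ 2·N_eff·c/m² = 2 × 30.8 × 0.018 / 0.54² = 1.109 / 0.2916 ≈ 3.8 mm.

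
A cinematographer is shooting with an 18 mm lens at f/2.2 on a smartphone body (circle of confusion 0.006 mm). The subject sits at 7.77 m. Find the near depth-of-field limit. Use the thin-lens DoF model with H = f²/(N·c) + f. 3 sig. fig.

Hyperfocal distance H = f²/(N·c) + f = 18²/(2.2 × 0.006) + 18 = 324/0.0132 + 18 ≈ 24563.5 mm ≈ 24.56 m.
Near limit Dn = s·(H − f)/(H + s − 2f) = 7770 × (24563.5 − 18) / (24563.5 + 7770 − 2 × 18) = 7770 × 24545.5 / 32297.5 ≈ 5905.1 mm ≈ 5.91 m.

5.91 m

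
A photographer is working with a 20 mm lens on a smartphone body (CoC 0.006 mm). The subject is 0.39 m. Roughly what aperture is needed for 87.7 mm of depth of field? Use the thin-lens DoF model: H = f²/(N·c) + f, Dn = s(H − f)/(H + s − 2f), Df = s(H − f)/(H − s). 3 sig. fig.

f/20

Write h = H − f = f²/(N·c). The thin-lens limits are Dn = s·h/(h + (s−f)) and Df = s·h/(h − (s−f)), so DoF = Df − Dn = 2·s·(s−f)·h / (h² − (s−f)²).
That is a quadratic in h: DoF·h² − 2·s·(s−f)·h − DoF·(s−f)² = 0 ⇒ h = (s−f)·(s + √(s² + DoF²)) / DoF = 370 × (390 + √(390² + 87.7²)) / 87.7 = 370 × (390 + 399.739) / 87.7 ≈ 3331.9 mm.
Then N = f²/(c·h) = 20² / (0.006 × 3331.9) = 400 / 19.991 ≈ 20.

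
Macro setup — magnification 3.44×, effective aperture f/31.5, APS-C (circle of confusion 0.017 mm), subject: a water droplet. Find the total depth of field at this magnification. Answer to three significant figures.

0.0905 mm

At magnification m, DoF ≈ 2·N_eff·c/m² = 2 × 31.5 × 0.017 / 3.44² = 1.071 / 11.83 ≈ 0.0905 mm.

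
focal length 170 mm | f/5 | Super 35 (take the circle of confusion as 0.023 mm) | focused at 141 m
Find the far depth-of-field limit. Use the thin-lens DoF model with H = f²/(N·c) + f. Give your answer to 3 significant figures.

321 m

Hyperfocal distance H = f²/(N·c) + f = 170²/(5 × 0.023) + 170 = 28900/0.115 + 170 ≈ 251474.3 mm ≈ 251.5 m.
Far limit Df = s·(H − f)/(H − s) = 141000 × (251474.3 − 170) / (251474.3 − 141000) = 141000 × 251304.3 / 110474.3 ≈ 320743 mm ≈ 321 m.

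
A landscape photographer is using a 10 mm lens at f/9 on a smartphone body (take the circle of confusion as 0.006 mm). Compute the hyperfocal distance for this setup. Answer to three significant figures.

1.86 m

Hyperfocal distance H = f²/(N·c) + f = 10²/(9 × 0.006) + 10 = 100/0.054 + 10 ≈ 1861.9 mm ≈ 1.86 m.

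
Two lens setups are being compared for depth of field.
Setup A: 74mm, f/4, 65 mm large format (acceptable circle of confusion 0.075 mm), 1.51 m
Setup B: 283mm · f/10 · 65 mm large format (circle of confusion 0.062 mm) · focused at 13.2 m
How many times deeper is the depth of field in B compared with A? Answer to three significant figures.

Setup A: H = 74²/(4×0.075) + 74 ≈ 18327.3 mm; DoF = Df − Dn = 1638.94 − 1399.87 ≈ 239.07 mm.
Setup B: H = 283²/(10×0.062) + 283 ≈ 129458.8 mm; DoF = Df − Dn = 14666.6 − 12000.0 ≈ 2666.6 mm.
Ratio = 2666.6 / 239.07 ≈ 11.2.

11.2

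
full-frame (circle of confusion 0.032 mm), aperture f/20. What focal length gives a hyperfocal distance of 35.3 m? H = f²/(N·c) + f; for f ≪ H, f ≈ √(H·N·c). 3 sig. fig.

From H = f²/(N·c) + f, with f ≪ H: f ≈ √(H·N·c) = √(35300 × 20 × 0.032) = √22592 ≈ 150.3 mm.
The +f correction barely moves this — solving exactly, f² + N·c·f − N·c·H = 0 ⇒ f = (−N·c + √((N·c)² + 4·N·c·H))/2 = (−0.64 + √90368)/2 ≈ 149.99 mm, so f ≈ 150 mm.

150 mm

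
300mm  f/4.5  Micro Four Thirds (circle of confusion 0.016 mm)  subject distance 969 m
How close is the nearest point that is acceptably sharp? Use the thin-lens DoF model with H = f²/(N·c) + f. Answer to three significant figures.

546 m

Hyperfocal distance H = f²/(N·c) + f = 300²/(4.5 × 0.016) + 300 = 90000/0.072 + 300 ≈ 1250300.0 mm ≈ 1250 m.
Near limit Dn = s·(H − f)/(H + s − 2f) = 969000 × (1250300.0 − 300) / (1250300.0 + 969000 − 2 × 300) = 969000 × 1250000.0 / 2218700.0 ≈ 545928 mm ≈ 546 m.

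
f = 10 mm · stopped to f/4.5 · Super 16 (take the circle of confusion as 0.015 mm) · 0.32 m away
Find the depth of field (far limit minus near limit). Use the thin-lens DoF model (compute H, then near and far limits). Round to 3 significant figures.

140 mm

Hyperfocal distance H = f²/(N·c) + f = 10²/(4.5 × 0.015) + 10 = 100/0.0675 + 10 ≈ 1491.5 mm ≈ 1.491 m.
Near limit Dn = s·(H − f)/(H + s − 2f) = 320 × (1491.5 − 10) / (1491.5 + 320 − 2 × 10) = 320 × 1481.5 / 1791.5 ≈ 264.63 mm.
Far limit Df = s·(H − f)/(H − s) = 320 × (1491.5 − 10) / (1491.5 − 320) = 320 × 1481.5 / 1171.5 ≈ 404.68 mm.
Depth of field = Df − Dn = 404.68 − 264.63 ≈ 140.05 mm.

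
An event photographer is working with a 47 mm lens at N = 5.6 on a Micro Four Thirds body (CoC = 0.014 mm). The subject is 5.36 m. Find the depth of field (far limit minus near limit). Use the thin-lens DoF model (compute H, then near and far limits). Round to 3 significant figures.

Hyperfocal distance H = f²/(N·c) + f = 47²/(5.6 × 0.014) + 47 = 2209/0.0784 + 47 ≈ 28223.0 mm ≈ 28.22 m.
Near limit Dn = s·(H − f)/(H + s − 2f) = 5360 × (28223.0 − 47) / (28223.0 + 5360 − 2 × 47) = 5360 × 28176.0 / 33489.0 ≈ 4509.6 mm.
Far limit Df = s·(H − f)/(H − s) = 5360 × (28223.0 − 47) / (28223.0 − 5360) = 5360 × 28176.0 / 22863.0 ≈ 6605.6 mm.
Depth of field = Df − Dn = 6605.6 − 4509.6 ≈ 2096.0 mm ≈ 2.10 m.

2.10 m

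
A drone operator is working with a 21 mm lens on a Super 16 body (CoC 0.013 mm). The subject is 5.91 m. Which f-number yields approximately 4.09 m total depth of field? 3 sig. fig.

Write h = H − f = f²/(N·c). The thin-lens limits are Dn = s·h/(h + (s−f)) and Df = s·h/(h − (s−f)), so DoF = Df − Dn = 2·s·(s−f)·h / (h² − (s−f)²).
That is a quadratic in h: DoF·h² − 2·s·(s−f)·h − DoF·(s−f)² = 0 ⇒ h = (s−f)·(s + √(s² + DoF²)) / DoF = 5889 × (5910 + √(5910² + 4090²)) / 4090 = 5889 × (5910 + 7187.22) / 4090 ≈ 18858 mm.
Then N = f²/(c·h) = 21² / (0.013 × 18858) = 441 / 245.16 ≈ 1.80.

f/1.80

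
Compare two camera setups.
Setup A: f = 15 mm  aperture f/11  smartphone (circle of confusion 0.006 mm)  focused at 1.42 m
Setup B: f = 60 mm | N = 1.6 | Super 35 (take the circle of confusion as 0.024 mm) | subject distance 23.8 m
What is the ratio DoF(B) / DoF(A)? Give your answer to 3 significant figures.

9.13

Setup A: H = 15²/(11×0.006) + 15 ≈ 3424.1 mm; DoF = Df − Dn = 2415.5 − 1005.6 ≈ 1409.9 mm.
Setup B: H = 60²/(1.6×0.024) + 60 ≈ 93810.0 mm; DoF = Df − Dn = 31870 − 18991 ≈ 12879 mm.
Ratio = 12879 / 1409.9 ≈ 9.13.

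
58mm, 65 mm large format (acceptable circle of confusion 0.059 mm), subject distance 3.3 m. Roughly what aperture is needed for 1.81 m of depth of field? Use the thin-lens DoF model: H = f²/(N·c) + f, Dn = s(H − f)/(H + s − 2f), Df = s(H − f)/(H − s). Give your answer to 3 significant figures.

f/4.51

Write h = H − f = f²/(N·c). The thin-lens limits are Dn = s·h/(h + (s−f)) and Df = s·h/(h − (s−f)), so DoF = Df − Dn = 2·s·(s−f)·h / (h² − (s−f)²).
That is a quadratic in h: DoF·h² − 2·s·(s−f)·h − DoF·(s−f)² = 0 ⇒ h = (s−f)·(s + √(s² + DoF²)) / DoF = 3242 × (3300 + √(3300² + 1810²)) / 1810 = 3242 × (3300 + 3763.79) / 1810 ≈ 12652 mm.
Then N = f²/(c·h) = 58² / (0.059 × 12652) = 3364 / 746.49 ≈ 4.51.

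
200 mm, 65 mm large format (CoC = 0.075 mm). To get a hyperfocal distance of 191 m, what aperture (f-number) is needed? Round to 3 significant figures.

Rearrange H = f²/(N·c) + f for N: N = f² / ((H − f)·c).
N = 200² / ((191000 − 200) × 0.075) = 40000 / 14310 ≈ 2.80.

f/2.80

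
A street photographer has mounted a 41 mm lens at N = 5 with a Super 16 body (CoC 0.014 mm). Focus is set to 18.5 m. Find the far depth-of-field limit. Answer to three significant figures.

80.0 m

Hyperfocal distance H = f²/(N·c) + f = 41²/(5 × 0.014) + 41 = 1681/0.07 + 41 ≈ 24055.3 mm ≈ 24.06 m.
Far limit Df = s·(H − f)/(H − s) = 18500 × (24055.3 − 41) / (24055.3 − 18500) = 18500 × 24014.3 / 5555.3 ≈ 79971 mm ≈ 80.0 m.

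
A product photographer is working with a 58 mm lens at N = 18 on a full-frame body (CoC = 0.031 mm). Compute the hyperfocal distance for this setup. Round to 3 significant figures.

6.09 m

Hyperfocal distance H = f²/(N·c) + f = 58²/(18 × 0.031) + 58 = 3364/0.558 + 58 ≈ 6086.7 mm ≈ 6.09 m.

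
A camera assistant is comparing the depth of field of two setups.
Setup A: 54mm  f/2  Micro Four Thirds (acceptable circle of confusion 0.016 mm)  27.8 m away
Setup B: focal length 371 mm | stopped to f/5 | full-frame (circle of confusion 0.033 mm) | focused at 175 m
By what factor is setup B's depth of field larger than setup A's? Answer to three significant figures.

4.11

Setup A: H = 54²/(2×0.016) + 54 ≈ 91179.0 mm; DoF = Df − Dn = 39970 − 21311 ≈ 18659 mm.
Setup B: H = 371²/(5×0.033) + 371 ≈ 834558.9 mm; DoF = Df − Dn = 221334 − 144707 ≈ 76627 mm.
Ratio = 76627 / 18659 ≈ 4.11.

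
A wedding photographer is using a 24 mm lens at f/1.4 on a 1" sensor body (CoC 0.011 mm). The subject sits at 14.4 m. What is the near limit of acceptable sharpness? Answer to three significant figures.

Hyperfocal distance H = f²/(N·c) + f = 24²/(1.4 × 0.011) + 24 = 576/0.0154 + 24 ≈ 37426.6 mm ≈ 37.43 m.
Near limit Dn = s·(H − f)/(H + s − 2f) = 14400 × (37426.6 − 24) / (37426.6 + 14400 − 2 × 24) = 14400 × 37402.6 / 51778.6 ≈ 10402 mm ≈ 10.4 m.

10.4 m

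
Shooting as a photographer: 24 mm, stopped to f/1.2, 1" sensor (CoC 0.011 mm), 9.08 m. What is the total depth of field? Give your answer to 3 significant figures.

3.94 m

Hyperfocal distance H = f²/(N·c) + f = 24²/(1.2 × 0.011) + 24 = 576/0.0132 + 24 ≈ 43660.4 mm ≈ 43.66 m.
Near limit Dn = s·(H − f)/(H + s − 2f) = 9080 × (43660.4 − 24) / (43660.4 + 9080 − 2 × 24) = 9080 × 43636.4 / 52692.4 ≈ 7519.5 mm.
Far limit Df = s·(H − f)/(H − s) = 9080 × (43660.4 − 24) / (43660.4 − 9080) = 9080 × 43636.4 / 34580.4 ≈ 11457.9 mm.
Depth of field = Df − Dn = 11457.9 − 7519.5 ≈ 3938.4 mm ≈ 3.94 m.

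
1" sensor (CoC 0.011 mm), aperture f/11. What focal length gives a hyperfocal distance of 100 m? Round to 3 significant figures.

From H = f²/(N·c) + f, with f ≪ H: f ≈ √(H·N·c) = √(100000 × 11 × 0.011) = √12100 ≈ 110.0 mm.
The +f correction barely moves this — solving exactly, f² + N·c·f − N·c·H = 0 ⇒ f = (−N·c + √((N·c)² + 4·N·c·H))/2 = (−0.121 + √48400)/2 ≈ 109.94 mm, so f ≈ 110 mm.

110 mm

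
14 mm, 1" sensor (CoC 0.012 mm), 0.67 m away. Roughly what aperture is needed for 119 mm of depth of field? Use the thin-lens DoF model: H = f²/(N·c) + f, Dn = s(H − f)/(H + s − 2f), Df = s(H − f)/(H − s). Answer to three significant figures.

f/2.19

Write h = H − f = f²/(N·c). The thin-lens limits are Dn = s·h/(h + (s−f)) and Df = s·h/(h − (s−f)), so DoF = Df − Dn = 2·s·(s−f)·h / (h² − (s−f)²).
That is a quadratic in h: DoF·h² − 2·s·(s−f)·h − DoF·(s−f)² = 0 ⇒ h = (s−f)·(s + √(s² + DoF²)) / DoF = 656 × (670 + √(670² + 119²)) / 119 = 656 × (670 + 680.486) / 119 ≈ 7444.7 mm.
Then N = f²/(c·h) = 14² / (0.012 × 7444.7) = 196 / 89.336 ≈ 2.19.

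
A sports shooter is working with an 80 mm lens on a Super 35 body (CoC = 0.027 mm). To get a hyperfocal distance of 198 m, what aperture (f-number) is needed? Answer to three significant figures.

f/1.20

Rearrange H = f²/(N·c) + f for N: N = f² / ((H − f)·c).
N = 80² / ((198000 − 80) × 0.027) = 6400 / 5344 ≈ 1.20.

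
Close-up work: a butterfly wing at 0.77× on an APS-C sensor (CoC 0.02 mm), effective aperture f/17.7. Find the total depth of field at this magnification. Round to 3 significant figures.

At magnification m, DoF ≈ 2·N_eff·c/m² = 2 × 17.7 × 0.02 / 0.77² = 0.708 / 0.5929 ≈ 1.19 mm.

1.19 mm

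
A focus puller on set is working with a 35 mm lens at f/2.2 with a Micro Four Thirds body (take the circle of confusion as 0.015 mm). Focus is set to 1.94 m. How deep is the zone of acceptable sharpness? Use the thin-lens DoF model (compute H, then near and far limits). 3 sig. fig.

200 mm

Hyperfocal distance H = f²/(N·c) + f = 35²/(2.2 × 0.015) + 35 = 1225/0.033 + 35 ≈ 37156.2 mm ≈ 37.16 m.
Near limit Dn = s·(H − f)/(H + s − 2f) = 1940 × (37156.2 − 35) / (37156.2 + 1940 − 2 × 35) = 1940 × 37121.2 / 39026.2 ≈ 1845.30 mm.
Far limit Df = s·(H − f)/(H − s) = 1940 × (37156.2 − 35) / (37156.2 − 1940) = 1940 × 37121.2 / 35216.2 ≈ 2044.94 mm.
Depth of field = Df − Dn = 2044.94 − 1845.30 ≈ 199.64 mm.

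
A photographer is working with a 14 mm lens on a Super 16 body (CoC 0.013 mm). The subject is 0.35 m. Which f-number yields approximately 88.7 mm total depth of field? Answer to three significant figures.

f/5.60

Write h = H − f = f²/(N·c). The thin-lens limits are Dn = s·h/(h + (s−f)) and Df = s·h/(h − (s−f)), so DoF = Df − Dn = 2·s·(s−f)·h / (h² − (s−f)²).
That is a quadratic in h: DoF·h² − 2·s·(s−f)·h − DoF·(s−f)² = 0 ⇒ h = (s−f)·(s + √(s² + DoF²)) / DoF = 336 × (350 + √(350² + 88.7²)) / 88.7 = 336 × (350 + 361.065) / 88.7 ≈ 2693.5 mm.
Then N = f²/(c·h) = 14² / (0.013 × 2693.5) = 196 / 35.016 ≈ 5.60.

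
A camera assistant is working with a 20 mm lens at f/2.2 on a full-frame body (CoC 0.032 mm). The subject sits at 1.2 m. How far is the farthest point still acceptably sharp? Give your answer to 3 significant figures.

Hyperfocal distance H = f²/(N·c) + f = 20²/(2.2 × 0.032) + 20 = 400/0.0704 + 20 ≈ 5701.8 mm ≈ 5.702 m.
Far limit Df = s·(H − f)/(H − s) = 1200 × (5701.8 − 20) / (5701.8 − 1200) = 1200 × 5681.8 / 4501.8 ≈ 1514.5 mm ≈ 1.51 m.

1.51 m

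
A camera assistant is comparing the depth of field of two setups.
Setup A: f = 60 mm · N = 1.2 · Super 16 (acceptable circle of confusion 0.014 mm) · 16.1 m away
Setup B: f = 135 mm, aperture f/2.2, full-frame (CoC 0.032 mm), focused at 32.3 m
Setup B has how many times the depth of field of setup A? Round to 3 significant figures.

Setup A: H = 60²/(1.2×0.014) + 60 ≈ 214345.7 mm; DoF = Df − Dn = 17402.6 − 14978.8 ≈ 2423.8 mm.
Setup B: H = 135²/(2.2×0.032) + 135 ≈ 259012.8 mm; DoF = Df − Dn = 36882.6 − 28730.3 ≈ 8152.3 mm.
Ratio = 8152.3 / 2423.8 ≈ 3.36.

3.36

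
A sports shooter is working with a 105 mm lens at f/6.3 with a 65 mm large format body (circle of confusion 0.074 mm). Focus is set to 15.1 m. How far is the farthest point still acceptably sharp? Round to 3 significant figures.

41.3 m

Hyperfocal distance H = f²/(N·c) + f = 105²/(6.3 × 0.074) + 105 = 11025/0.4662 + 105 ≈ 23753.6 mm ≈ 23.75 m.
Far limit Df = s·(H − f)/(H − s) = 15100 × (23753.6 − 105) / (23753.6 − 15100) = 15100 × 23648.6 / 8653.6 ≈ 41265 mm ≈ 41.3 m.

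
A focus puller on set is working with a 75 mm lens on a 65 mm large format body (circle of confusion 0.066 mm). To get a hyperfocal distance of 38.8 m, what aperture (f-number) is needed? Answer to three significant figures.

Rearrange H = f²/(N·c) + f for N: N = f² / ((H − f)·c).
N = 75² / ((38800 − 75) × 0.066) = 5625 / 2556 ≈ 2.20.

f/2.20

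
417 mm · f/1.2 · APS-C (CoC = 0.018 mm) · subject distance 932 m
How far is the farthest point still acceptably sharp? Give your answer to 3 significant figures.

Hyperfocal distance H = f²/(N·c) + f = 417²/(1.2 × 0.018) + 417 = 173889/0.0216 + 417 ≈ 8050833.7 mm ≈ 8051 m.
Far limit Df = s·(H − f)/(H − s) = 932000 × (8050833.7 − 417) / (8050833.7 − 932000) = 932000 × 8050416.7 / 7118833.7 ≈ 1053963 mm ≈ 1050 m.

1050 m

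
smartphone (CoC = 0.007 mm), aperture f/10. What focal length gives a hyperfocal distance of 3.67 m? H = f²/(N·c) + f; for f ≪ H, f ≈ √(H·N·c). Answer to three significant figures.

From H = f²/(N·c) + f, with f ≪ H: f ≈ √(H·N·c) = √(3670 × 10 × 0.007) = √256.90 ≈ 16.03 mm.
The +f correction barely moves this — solving exactly, f² + N·c·f − N·c·H = 0 ⇒ f = (−N·c + √((N·c)² + 4·N·c·H))/2 = (−0.07 + √1027.6)/2 ≈ 15.993 mm, so f ≈ 16.0 mm.

16.0 mm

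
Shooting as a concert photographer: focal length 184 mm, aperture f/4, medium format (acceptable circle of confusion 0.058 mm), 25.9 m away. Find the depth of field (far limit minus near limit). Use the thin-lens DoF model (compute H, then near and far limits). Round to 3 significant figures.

9.42 m

Hyperfocal distance H = f²/(N·c) + f = 184²/(4 × 0.058) + 184 = 33856/0.232 + 184 ≈ 146115.0 mm ≈ 146.1 m.
Near limit Dn = s·(H − f)/(H + s − 2f) = 25900 × (146115.0 − 184) / (146115.0 + 25900 − 2 × 184) = 25900 × 145931.0 / 171647.0 ≈ 22019.7 mm.
Far limit Df = s·(H − f)/(H − s) = 25900 × (146115.0 − 184) / (146115.0 − 25900) = 25900 × 145931.0 / 120215.0 ≈ 31440.4 mm.
Depth of field = Df − Dn = 31440.4 − 22019.7 ≈ 9420.7 mm ≈ 9.42 m.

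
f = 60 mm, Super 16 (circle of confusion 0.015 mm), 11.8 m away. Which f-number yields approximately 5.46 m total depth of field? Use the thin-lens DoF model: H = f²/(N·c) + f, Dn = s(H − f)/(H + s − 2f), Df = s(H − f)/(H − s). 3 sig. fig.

f/4.50

Write h = H − f = f²/(N·c). The thin-lens limits are Dn = s·h/(h + (s−f)) and Df = s·h/(h − (s−f)), so DoF = Df − Dn = 2·s·(s−f)·h / (h² − (s−f)²).
That is a quadratic in h: DoF·h² − 2·s·(s−f)·h − DoF·(s−f)² = 0 ⇒ h = (s−f)·(s + √(s² + DoF²)) / DoF = 11740 × (11800 + √(11800² + 5460²)) / 5460 = 11740 × (11800 + 13002.0) / 5460 ≈ 53329 mm.
Then N = f²/(c·h) = 60² / (0.015 × 53329) = 3600 / 799.93 ≈ 4.50.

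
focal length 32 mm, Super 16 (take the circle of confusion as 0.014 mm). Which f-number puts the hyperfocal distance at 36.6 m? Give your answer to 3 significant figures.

f/2.00

Rearrange H = f²/(N·c) + f for N: N = f² / ((H − f)·c).
N = 32² / ((36600 − 32) × 0.014) = 1024 / 512.0 ≈ 2.00.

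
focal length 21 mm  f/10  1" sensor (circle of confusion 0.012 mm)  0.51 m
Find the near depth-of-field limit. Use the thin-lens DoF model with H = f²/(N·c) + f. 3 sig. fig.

450 mm

Hyperfocal distance H = f²/(N·c) + f = 21²/(10 × 0.012) + 21 = 441/0.12 + 21 ≈ 3696.0 mm ≈ 3.696 m.
Near limit Dn = s·(H − f)/(H + s − 2f) = 510 × (3696.0 − 21) / (3696.0 + 510 − 2 × 21) = 510 × 3675.0 / 4164.0 ≈ 450.11 mm.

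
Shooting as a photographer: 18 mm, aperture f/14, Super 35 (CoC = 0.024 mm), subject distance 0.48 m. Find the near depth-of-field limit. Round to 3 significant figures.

325 mm

Hyperfocal distance H = f²/(N·c) + f = 18²/(14 × 0.024) + 18 = 324/0.336 + 18 ≈ 982.3 mm ≈ 0.982 m.
Near limit Dn = s·(H − f)/(H + s − 2f) = 480 × (982.3 − 18) / (982.3 + 480 − 2 × 18) = 480 × 964.3 / 1426.3 ≈ 324.52 mm.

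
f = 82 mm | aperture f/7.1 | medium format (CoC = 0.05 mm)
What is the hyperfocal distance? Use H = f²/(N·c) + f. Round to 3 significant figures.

19.0 m

Hyperfocal distance H = f²/(N·c) + f = 82²/(7.1 × 0.05) + 82 = 6724/0.355 + 82 ≈ 19022.8 mm ≈ 19.0 m.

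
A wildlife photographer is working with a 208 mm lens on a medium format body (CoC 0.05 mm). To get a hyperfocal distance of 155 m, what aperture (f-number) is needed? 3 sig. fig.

f/5.59

Rearrange H = f²/(N·c) + f for N: N = f² / ((H − f)·c).
N = 208² / ((155000 − 208) × 0.05) = 43264 / 7740 ≈ 5.59.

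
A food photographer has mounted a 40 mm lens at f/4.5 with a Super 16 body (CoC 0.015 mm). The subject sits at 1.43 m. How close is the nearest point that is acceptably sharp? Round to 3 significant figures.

1.35 m

Hyperfocal distance H = f²/(N·c) + f = 40²/(4.5 × 0.015) + 40 = 1600/0.0675 + 40 ≈ 23743.7 mm ≈ 23.74 m.
Near limit Dn = s·(H − f)/(H + s − 2f) = 1430 × (23743.7 − 40) / (23743.7 + 1430 − 2 × 40) = 1430 × 23703.7 / 25093.7 ≈ 1350.8 mm ≈ 1.35 m.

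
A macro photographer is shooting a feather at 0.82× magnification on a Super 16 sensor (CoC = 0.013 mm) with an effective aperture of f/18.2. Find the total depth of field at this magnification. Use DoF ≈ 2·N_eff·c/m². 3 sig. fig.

At magnification m, DoF ≈ 2·N_eff·c/m² = 2 × 18.2 × 0.013 / 0.82² = 0.4732 / 0.6724 ≈ 0.704 mm.

0.704 mm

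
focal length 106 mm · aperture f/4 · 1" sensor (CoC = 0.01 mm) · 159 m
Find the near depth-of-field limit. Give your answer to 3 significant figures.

Hyperfocal distance H = f²/(N·c) + f = 106²/(4 × 0.01) + 106 = 11236/0.04 + 106 ≈ 281006.0 mm ≈ 281.0 m.
Near limit Dn = s·(H − f)/(H + s − 2f) = 159000 × (281006.0 − 106) / (281006.0 + 159000 − 2 × 106) = 159000 × 280900.0 / 439794.0 ≈ 101555 mm ≈ 102 m.

102 m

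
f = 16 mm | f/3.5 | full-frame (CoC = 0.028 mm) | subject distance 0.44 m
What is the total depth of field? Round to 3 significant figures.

Hyperfocal distance H = f²/(N·c) + f = 16²/(3.5 × 0.028) + 16 = 256/0.098 + 16 ≈ 2628.2 mm ≈ 2.628 m.
Near limit Dn = s·(H − f)/(H + s − 2f) = 440 × (2628.2 − 16) / (2628.2 + 440 − 2 × 16) = 440 × 2612.2 / 3036.2 ≈ 378.56 mm.
Far limit Df = s·(H − f)/(H − s) = 440 × (2628.2 − 16) / (2628.2 − 440) = 440 × 2612.2 / 2188.2 ≈ 525.26 mm.
Depth of field = Df − Dn = 525.26 − 378.56 ≈ 146.70 mm.

147 mm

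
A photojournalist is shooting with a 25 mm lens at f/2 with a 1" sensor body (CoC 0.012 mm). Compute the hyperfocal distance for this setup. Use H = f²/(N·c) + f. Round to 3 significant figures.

Hyperfocal distance H = f²/(N·c) + f = 25²/(2 × 0.012) + 25 = 625/0.024 + 25 ≈ 26066.7 mm ≈ 26.1 m.

26.1 m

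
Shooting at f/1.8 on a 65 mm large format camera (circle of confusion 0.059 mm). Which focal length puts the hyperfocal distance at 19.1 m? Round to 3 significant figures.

From H = f²/(N·c) + f, with f ≪ H: f ≈ √(H·N·c) = √(19100 × 1.8 × 0.059) = √2028.4 ≈ 45.04 mm.
The +f correction barely moves this — solving exactly, f² + N·c·f − N·c·H = 0 ⇒ f = (−N·c + √((N·c)² + 4·N·c·H))/2 = (−0.1062 + √8113.7)/2 ≈ 44.985 mm, so f ≈ 45.0 mm.

45.0 mm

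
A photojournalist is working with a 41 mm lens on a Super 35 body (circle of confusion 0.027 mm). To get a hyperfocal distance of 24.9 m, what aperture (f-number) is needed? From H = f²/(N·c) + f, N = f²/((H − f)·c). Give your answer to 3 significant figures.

Rearrange H = f²/(N·c) + f for N: N = f² / ((H − f)·c).
N = 41² / ((24900 − 41) × 0.027) = 1681 / 671.2 ≈ 2.50.

f/2.50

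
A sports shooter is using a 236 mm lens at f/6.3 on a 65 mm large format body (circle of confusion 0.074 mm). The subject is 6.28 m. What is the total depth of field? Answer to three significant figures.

0.637 m

Hyperfocal distance H = f²/(N·c) + f = 236²/(6.3 × 0.074) + 236 = 55696/0.4662 + 236 ≈ 119704.0 mm ≈ 119.7 m.
Near limit Dn = s·(H − f)/(H + s − 2f) = 6280 × (119704.0 − 236) / (119704.0 + 6280 − 2 × 236) = 6280 × 119468.0 / 125512.0 ≈ 5977.59 mm.
Far limit Df = s·(H − f)/(H − s) = 6280 × (119704.0 − 236) / (119704.0 − 6280) = 6280 × 119468.0 / 113424.0 ≈ 6614.64 mm.
Depth of field = Df − Dn = 6614.64 − 5977.59 ≈ 637.05 mm ≈ 0.637 m.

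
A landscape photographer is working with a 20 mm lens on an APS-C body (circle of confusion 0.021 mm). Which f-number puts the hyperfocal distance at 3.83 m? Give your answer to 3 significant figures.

Rearrange H = f²/(N·c) + f for N: N = f² / ((H − f)·c).
N = 20² / ((3830 − 20) × 0.021) = 400 / 80.01 ≈ 5.

f/5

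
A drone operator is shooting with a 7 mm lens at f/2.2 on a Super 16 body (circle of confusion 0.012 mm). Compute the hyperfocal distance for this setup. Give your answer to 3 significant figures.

Hyperfocal distance H = f²/(N·c) + f = 7²/(2.2 × 0.012) + 7 = 49/0.0264 + 7 ≈ 1863.1 mm ≈ 1.86 m.

1.86 m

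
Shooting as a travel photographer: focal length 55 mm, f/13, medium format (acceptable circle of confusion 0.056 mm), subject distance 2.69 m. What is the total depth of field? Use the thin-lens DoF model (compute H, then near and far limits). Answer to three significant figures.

5.71 m

Hyperfocal distance H = f²/(N·c) + f = 55²/(13 × 0.056) + 55 = 3025/0.728 + 55 ≈ 4210.2 mm ≈ 4.210 m.
Near limit Dn = s·(H − f)/(H + s − 2f) = 2690 × (4210.2 − 55) / (4210.2 + 2690 − 2 × 55) = 2690 × 4155.2 / 6790.2 ≈ 1646.1 mm.
Far limit Df = s·(H − f)/(H − s) = 2690 × (4210.2 − 55) / (4210.2 − 2690) = 2690 × 4155.2 / 1520.2 ≈ 7352.6 mm.
Depth of field = Df − Dn = 7352.6 − 1646.1 ≈ 5706.5 mm ≈ 5.71 m.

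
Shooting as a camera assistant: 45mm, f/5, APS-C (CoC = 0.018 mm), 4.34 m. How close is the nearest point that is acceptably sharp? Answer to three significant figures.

3.64 m

Hyperfocal distance H = f²/(N·c) + f = 45²/(5 × 0.018) + 45 = 2025/0.09 + 45 ≈ 22545.0 mm ≈ 22.55 m.
Near limit Dn = s·(H − f)/(H + s − 2f) = 4340 × (22545.0 − 45) / (22545.0 + 4340 − 2 × 45) = 4340 × 22500.0 / 26795.0 ≈ 3644.3 mm ≈ 3.64 m.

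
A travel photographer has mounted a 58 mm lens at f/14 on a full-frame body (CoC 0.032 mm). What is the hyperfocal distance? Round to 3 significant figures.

7.57 m

Hyperfocal distance H = f²/(N·c) + f = 58²/(14 × 0.032) + 58 = 3364/0.448 + 58 ≈ 7566.9 mm ≈ 7.57 m.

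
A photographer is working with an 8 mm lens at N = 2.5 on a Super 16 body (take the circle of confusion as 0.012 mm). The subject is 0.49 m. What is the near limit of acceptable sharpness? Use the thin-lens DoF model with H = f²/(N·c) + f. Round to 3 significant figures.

400 mm

Hyperfocal distance H = f²/(N·c) + f = 8²/(2.5 × 0.012) + 8 = 64/0.03 + 8 ≈ 2141.3 mm ≈ 2.141 m.
Near limit Dn = s·(H − f)/(H + s − 2f) = 490 × (2141.3 − 8) / (2141.3 + 490 − 2 × 8) = 490 × 2133.3 / 2615.3 ≈ 399.69 mm.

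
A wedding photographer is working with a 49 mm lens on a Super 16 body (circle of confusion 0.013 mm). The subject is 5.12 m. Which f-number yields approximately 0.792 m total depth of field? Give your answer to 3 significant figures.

f/2.80

Write h = H − f = f²/(N·c). The thin-lens limits are Dn = s·h/(h + (s−f)) and Df = s·h/(h − (s−f)), so DoF = Df − Dn = 2·s·(s−f)·h / (h² − (s−f)²).
That is a quadratic in h: DoF·h² − 2·s·(s−f)·h − DoF·(s−f)² = 0 ⇒ h = (s−f)·(s + √(s² + DoF²)) / DoF = 5071 × (5120 + √(5120² + 792²)) / 792 = 5071 × (5120 + 5180.89) / 792 ≈ 65954 mm.
Then N = f²/(c·h) = 49² / (0.013 × 65954) = 2401 / 857.41 ≈ 2.80.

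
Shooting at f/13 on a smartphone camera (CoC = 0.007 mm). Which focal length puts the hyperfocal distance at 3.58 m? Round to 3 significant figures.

18.0 mm

From H = f²/(N·c) + f, with f ≪ H: f ≈ √(H·N·c) = √(3580 × 13 × 0.007) = √325.78 ≈ 18.05 mm.
Exact: f² + N·c·f − N·c·H = 0 ⇒ f = (−N·c + √((N·c)² + 4·N·c·H))/2 = (−0.091 + √1303.1)/2 ≈ 18.004 mm ≈ 18.0 mm.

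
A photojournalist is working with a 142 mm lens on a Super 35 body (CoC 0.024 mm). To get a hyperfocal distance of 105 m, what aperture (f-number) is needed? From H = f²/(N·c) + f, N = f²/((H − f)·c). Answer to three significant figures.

f/8.01

Rearrange H = f²/(N·c) + f for N: N = f² / ((H − f)·c).
N = 142² / ((105000 − 142) × 0.024) = 20164 / 2517 ≈ 8.01.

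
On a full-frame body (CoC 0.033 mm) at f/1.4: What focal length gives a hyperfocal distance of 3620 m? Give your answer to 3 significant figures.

From H = f²/(N·c) + f, with f ≪ H: f ≈ √(H·N·c) = √(3620000 × 1.4 × 0.033) = √167244 ≈ 409.0 mm.
The +f correction barely moves this — solving exactly, f² + N·c·f − N·c·H = 0 ⇒ f = (−N·c + √((N·c)² + 4·N·c·H))/2 = (−0.0462 + √668976)/2 ≈ 408.93 mm, so f ≈ 409 mm.

409 mm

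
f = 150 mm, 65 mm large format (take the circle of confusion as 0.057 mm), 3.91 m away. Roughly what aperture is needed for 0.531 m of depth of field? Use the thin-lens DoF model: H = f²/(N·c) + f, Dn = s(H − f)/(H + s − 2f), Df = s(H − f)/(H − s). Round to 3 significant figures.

f/7.10

Write h = H − f = f²/(N·c). The thin-lens limits are Dn = s·h/(h + (s−f)) and Df = s·h/(h − (s−f)), so DoF = Df − Dn = 2·s·(s−f)·h / (h² − (s−f)²).
That is a quadratic in h: DoF·h² − 2·s·(s−f)·h − DoF·(s−f)² = 0 ⇒ h = (s−f)·(s + √(s² + DoF²)) / DoF = 3760 × (3910 + √(3910² + 531²)) / 531 = 3760 × (3910 + 3945.89) / 531 ≈ 55627 mm.
Then N = f²/(c·h) = 150² / (0.057 × 55627) = 22500 / 3170.8 ≈ 7.10.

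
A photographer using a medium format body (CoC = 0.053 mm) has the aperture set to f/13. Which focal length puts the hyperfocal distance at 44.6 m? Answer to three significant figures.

From H = f²/(N·c) + f, with f ≪ H: f ≈ √(H·N·c) = √(44600 × 13 × 0.053) = √30729 ≈ 175.3 mm.
The +f correction barely moves this — solving exactly, f² + N·c·f − N·c·H = 0 ⇒ f = (−N·c + √((N·c)² + 4·N·c·H))/2 = (−0.689 + √122918)/2 ≈ 174.95 mm, so f ≈ 175 mm.

175 mm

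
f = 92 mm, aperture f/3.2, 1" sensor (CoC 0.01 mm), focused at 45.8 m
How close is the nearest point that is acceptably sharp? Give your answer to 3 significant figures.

Hyperfocal distance H = f²/(N·c) + f = 92²/(3.2 × 0.01) + 92 = 8464/0.032 + 92 ≈ 264592.0 mm ≈ 264.6 m.
Near limit Dn = s·(H − f)/(H + s − 2f) = 45800 × (264592.0 − 92) / (264592.0 + 45800 − 2 × 92) = 45800 × 264500.0 / 310208.0 ≈ 39052 mm ≈ 39.1 m.

39.1 m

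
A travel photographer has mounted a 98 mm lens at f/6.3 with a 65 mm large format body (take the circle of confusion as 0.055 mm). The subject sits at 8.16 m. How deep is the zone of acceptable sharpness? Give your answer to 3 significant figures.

5.19 m

Hyperfocal distance H = f²/(N·c) + f = 98²/(6.3 × 0.055) + 98 = 9604/0.3465 + 98 ≈ 27815.2 mm ≈ 27.82 m.
Near limit Dn = s·(H − f)/(H + s − 2f) = 8160 × (27815.2 − 98) / (27815.2 + 8160 − 2 × 98) = 8160 × 27717.2 / 35779.2 ≈ 6321.3 mm.
Far limit Df = s·(H − f)/(H − s) = 8160 × (27815.2 − 98) / (27815.2 − 8160) = 8160 × 27717.2 / 19655.2 ≈ 11507.0 mm.
Depth of field = Df − Dn = 11507.0 − 6321.3 ≈ 5185.7 mm ≈ 5.19 m.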